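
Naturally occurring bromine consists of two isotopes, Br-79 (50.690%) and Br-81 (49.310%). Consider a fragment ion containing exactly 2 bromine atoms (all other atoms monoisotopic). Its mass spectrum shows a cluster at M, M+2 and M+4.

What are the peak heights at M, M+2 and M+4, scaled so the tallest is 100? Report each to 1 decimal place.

The 2 Br atoms are independent, so intensities follow the terms of (0.50690 + 0.49310)^2.
P(M) = 0.50690^2 = 0.256948
P(M+2) = 2 × 0.50690^1 × 0.49310^1 = 0.499905
P(M+4) = 0.49310^2 = 0.243148
The M+2 peak is largest (0.499905); scaling to 100 gives 51.4 : 100.0 : 48.6.

51.4 : 100.0 : 48.6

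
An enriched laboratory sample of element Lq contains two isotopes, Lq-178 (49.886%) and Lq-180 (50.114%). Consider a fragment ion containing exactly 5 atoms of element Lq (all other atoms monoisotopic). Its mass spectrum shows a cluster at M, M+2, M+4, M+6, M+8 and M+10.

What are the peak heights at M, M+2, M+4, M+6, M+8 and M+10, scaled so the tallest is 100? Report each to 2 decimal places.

The 5 Lq atoms are independent, so intensities follow the terms of (0.49886 + 0.50114)^5.
P(M) = 0.49886^5 = 0.030895
P(M+2) = 5 × 0.49886^4 × 0.50114^1 = 0.155183
P(M+4) = 10 × 0.49886^3 × 0.50114^2 = 0.311784
P(M+6) = 10 × 0.49886^2 × 0.50114^3 = 0.313209
P(M+8) = 5 × 0.49886^1 × 0.50114^4 = 0.157320
P(M+10) = 0.50114^5 = 0.031608
The M+6 peak is largest (0.313209); scaling to 100 gives 9.86 : 49.55 : 99.55 : 100.00 : 50.23 : 10.09.

9.86 : 49.55 : 99.55 : 100.00 : 50.23 : 10.09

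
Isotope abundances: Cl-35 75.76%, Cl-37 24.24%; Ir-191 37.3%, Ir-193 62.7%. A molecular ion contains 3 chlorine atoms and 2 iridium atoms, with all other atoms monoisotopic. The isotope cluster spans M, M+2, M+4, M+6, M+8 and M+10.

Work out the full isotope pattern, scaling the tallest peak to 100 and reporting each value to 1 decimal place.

15.7 : 68.0 : 100.0 : 59.4 : 15.4 : 1.5

Chlorine pattern (n=3): 0.4348304 : 0.41738208 : 0.13354464 : 0.01424288
Iridium pattern (n=2): 0.139129 : 0.467742 : 0.393129
Convolve the two distributions (both contribute in 2-u steps):
  M: 0.4348304×0.139129 = 0.060498
  M+2: 0.4348304×0.467742 + 0.41738208×0.139129 = 0.261458
  M+4: 0.4348304×0.393129 + 0.41738208×0.467742 + 0.13354464×0.139129 = 0.384752
  M+6: 0.41738208×0.393129 + 0.13354464×0.467742 + 0.01424288×0.139129 = 0.228531
  M+8: 0.13354464×0.393129 + 0.01424288×0.467742 = 0.059162
  M+10: 0.01424288×0.393129 = 0.005599
Scale to base peak (0.384752) = 100: 15.7 : 68.0 : 100.0 : 59.4 : 15.4 : 1.5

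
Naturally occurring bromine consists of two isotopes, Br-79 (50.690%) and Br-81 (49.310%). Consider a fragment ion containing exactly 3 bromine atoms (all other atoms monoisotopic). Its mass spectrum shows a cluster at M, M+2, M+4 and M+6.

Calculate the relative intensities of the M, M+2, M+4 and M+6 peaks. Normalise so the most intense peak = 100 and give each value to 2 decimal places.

34.27 : 100.00 : 97.28 : 31.54

Expanding (0.50690 + 0.49310)^3:
P(M) = 0.50690^3 = 0.130247
P(M+2) = 3 × 0.50690^2 × 0.49310^1 = 0.380103
P(M+4) = 3 × 0.50690^1 × 0.49310^2 = 0.369755
P(M+6) = 0.49310^3 = 0.119896
The M+2 peak is largest (0.380103); scaling to 100 gives 34.27 : 100.00 : 97.28 : 31.54.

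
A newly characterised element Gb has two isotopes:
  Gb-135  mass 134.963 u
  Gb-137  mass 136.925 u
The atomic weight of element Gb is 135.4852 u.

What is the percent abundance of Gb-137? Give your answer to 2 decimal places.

26.62%

With x = fraction of Gb-135 (so Gb-137 is 1 − x):
134.963·x + 136.925·(1 − x) = 135.4852
(134.963 − 136.925)·x = 135.4852 − 136.925
x = -1.4398 / -1.962 = 0.73384 → 73.38% Gb-135, 26.62% Gb-137.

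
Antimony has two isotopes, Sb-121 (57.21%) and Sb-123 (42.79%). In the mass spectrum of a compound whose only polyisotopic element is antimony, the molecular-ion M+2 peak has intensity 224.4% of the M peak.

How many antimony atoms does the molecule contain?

3

The M+2/M ratio from n Sb atoms is n · q/p = n · 0.4279/0.5721.
n = 2.244 × 0.5721/0.4279 = 3.00 ≈ 3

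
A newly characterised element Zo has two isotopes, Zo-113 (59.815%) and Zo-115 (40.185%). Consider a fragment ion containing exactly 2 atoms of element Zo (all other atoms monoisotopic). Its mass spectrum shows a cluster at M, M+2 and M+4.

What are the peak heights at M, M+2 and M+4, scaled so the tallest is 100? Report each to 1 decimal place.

74.4 : 100.0 : 33.6

Each Zo atom is independently Zo-113 (p = 0.59815) or Zo-115 (q = 0.40185); the cluster is the binomial expansion (p + q)^2.
P(M) = 0.59815^2 = 0.357783
P(M+2) = 2 × 0.59815^1 × 0.40185^1 = 0.480733
P(M+4) = 0.40185^2 = 0.161483
The M+2 peak is largest (0.480733); scaling to 100 gives 74.4 : 100.0 : 33.6.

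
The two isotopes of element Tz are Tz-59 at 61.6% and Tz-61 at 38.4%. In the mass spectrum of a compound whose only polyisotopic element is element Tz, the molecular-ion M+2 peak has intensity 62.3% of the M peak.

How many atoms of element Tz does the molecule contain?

1

The M+2/M ratio from n Tz atoms is n · q/p = n · 0.384/0.616.
n = 0.623 × 0.616/0.384 = 1.00 ≈ 1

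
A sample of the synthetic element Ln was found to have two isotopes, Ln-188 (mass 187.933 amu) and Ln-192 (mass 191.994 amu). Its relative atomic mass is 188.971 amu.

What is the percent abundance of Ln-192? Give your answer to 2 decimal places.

25.56%

With x = fraction of Ln-188 (so Ln-192 is 1 − x):
187.933·x + 191.994·(1 − x) = 188.971
(187.933 − 191.994)·x = 188.971 − 191.994
x = -3.023 / -4.061 = 0.74440 → 74.44% Ln-188, 25.56% Ln-192.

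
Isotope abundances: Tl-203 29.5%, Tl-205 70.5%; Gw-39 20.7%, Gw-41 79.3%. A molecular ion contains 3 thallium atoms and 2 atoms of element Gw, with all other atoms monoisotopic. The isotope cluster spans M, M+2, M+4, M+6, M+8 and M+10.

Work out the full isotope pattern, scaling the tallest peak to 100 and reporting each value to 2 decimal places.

0.28 : 4.17 : 24.36 : 70.26 : 100.00 : 56.26

Thallium pattern (n=3): 0.02567237 : 0.18405787 : 0.43986713 : 0.35040263
Element Gw pattern (n=2): 0.042849 : 0.328302 : 0.628849
Convolve the two distributions (both contribute in 2-u steps):
  M: 0.02567237×0.042849 = 0.001100
  M+2: 0.02567237×0.328302 + 0.18405787×0.042849 = 0.016315
  M+4: 0.02567237×0.628849 + 0.18405787×0.328302 + 0.43986713×0.042849 = 0.095418
  M+6: 0.18405787×0.628849 + 0.43986713×0.328302 + 0.35040263×0.042849 = 0.275168
  M+8: 0.43986713×0.628849 + 0.35040263×0.328302 = 0.391648
  M+10: 0.35040263×0.628849 = 0.220350
Scale to base peak (0.391648) = 100: 0.28 : 4.17 : 24.36 : 70.26 : 100.00 : 56.26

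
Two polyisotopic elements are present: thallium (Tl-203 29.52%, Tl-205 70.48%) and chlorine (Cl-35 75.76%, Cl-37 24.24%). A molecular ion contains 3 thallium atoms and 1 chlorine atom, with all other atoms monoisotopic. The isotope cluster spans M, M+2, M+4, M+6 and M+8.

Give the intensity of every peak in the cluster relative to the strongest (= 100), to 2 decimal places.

Thallium pattern (n=3): 0.02572463 : 0.18425524 : 0.43991564 : 0.35010449
Chlorine pattern (n=1): 0.7576 : 0.2424
Convolve the two distributions (both contribute in 2-u steps):
  M: 0.02572463×0.7576 = 0.019489
  M+2: 0.02572463×0.2424 + 0.18425524×0.7576 = 0.145827
  M+4: 0.18425524×0.2424 + 0.43991564×0.7576 = 0.377944
  M+6: 0.43991564×0.2424 + 0.35010449×0.7576 = 0.371875
  M+8: 0.35010449×0.2424 = 0.084865
Scale to base peak (0.377944) = 100: 5.16 : 38.58 : 100.00 : 98.39 : 22.45

5.16 : 38.58 : 100.00 : 98.39 : 22.45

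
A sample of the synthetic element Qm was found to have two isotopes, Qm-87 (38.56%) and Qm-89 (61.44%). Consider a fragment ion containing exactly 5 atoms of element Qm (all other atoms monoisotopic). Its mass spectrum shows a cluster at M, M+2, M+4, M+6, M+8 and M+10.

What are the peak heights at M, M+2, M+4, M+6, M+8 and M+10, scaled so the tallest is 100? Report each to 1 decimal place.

The 5 Qm atoms are independent, so intensities follow the terms of (0.3856 + 0.6144)^5.
P(M) = 0.3856^5 = 0.008525
P(M+2) = 5 × 0.3856^4 × 0.6144^1 = 0.067916
P(M+4) = 10 × 0.3856^3 × 0.6144^2 = 0.216428
P(M+6) = 10 × 0.3856^2 × 0.6144^3 = 0.344848
P(M+8) = 5 × 0.3856^1 × 0.6144^4 = 0.274734
P(M+10) = 0.6144^5 = 0.087550
The M+6 peak is largest (0.344848); scaling to 100 gives 2.5 : 19.7 : 62.8 : 100.0 : 79.7 : 25.4.

2.5 : 19.7 : 62.8 : 100.0 : 79.7 : 25.4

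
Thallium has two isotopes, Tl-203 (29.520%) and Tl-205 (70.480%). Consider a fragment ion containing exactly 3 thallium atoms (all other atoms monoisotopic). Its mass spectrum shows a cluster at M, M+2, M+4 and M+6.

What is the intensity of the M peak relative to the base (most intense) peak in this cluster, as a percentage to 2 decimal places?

Binomial terms of (0.29520 + 0.70480)^3: M 0.0257, M+2 0.1843, M+4 0.4399, M+6 0.3501 → M+4 is the base peak.
P(M+4) = C(3,2) × 0.29520^1 × 0.70480^2 = 3 × 0.2952 × 0.49674304 = 0.439916 (base)
P(M) = C(3,0) × 0.29520^3 × 0.70480^0 = 1 × 0.02572463 × 1.0000 = 0.025725
Relative intensity = 0.025725 / 0.439916 × 100 = 5.85

5.85%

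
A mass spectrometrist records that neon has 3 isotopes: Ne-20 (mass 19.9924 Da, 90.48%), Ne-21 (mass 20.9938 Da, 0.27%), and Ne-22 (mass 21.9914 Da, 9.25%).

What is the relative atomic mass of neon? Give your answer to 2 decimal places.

Ar = Σ fᵢ·mᵢ = 0.9048 × 19.9924 + 0.0027 × 20.9938 + 0.0925 × 21.9914
= 18.08912 + 0.05668 + 2.03420 = 20.18000 Da

20.18 Da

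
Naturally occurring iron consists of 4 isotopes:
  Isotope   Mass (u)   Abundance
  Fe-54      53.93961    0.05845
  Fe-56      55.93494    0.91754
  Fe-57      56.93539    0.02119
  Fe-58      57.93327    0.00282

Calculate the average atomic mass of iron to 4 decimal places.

Ar = Σ fᵢ·mᵢ = 0.05845 × 53.93961 + 0.91754 × 55.93494 + 0.02119 × 56.93539 + 0.00282 × 57.93327
= 3.152770 + 51.322545 + 1.206461 + 0.163372 = 55.845148 u

55.8451 u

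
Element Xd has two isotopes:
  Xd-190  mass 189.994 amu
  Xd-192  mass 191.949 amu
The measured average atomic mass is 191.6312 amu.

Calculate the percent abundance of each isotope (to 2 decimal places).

Xd-190: 16.26%, Xd-192: 83.74%

Writing the weighted mean with unknown fraction x of Xd-190:
189.994·x + 191.949·(1 − x) = 191.6312
(189.994 − 191.949)·x = 191.6312 − 191.949
x = -0.3178 / -1.955 = 0.16256 → 16.26% Xd-190, 83.74% Xd-192.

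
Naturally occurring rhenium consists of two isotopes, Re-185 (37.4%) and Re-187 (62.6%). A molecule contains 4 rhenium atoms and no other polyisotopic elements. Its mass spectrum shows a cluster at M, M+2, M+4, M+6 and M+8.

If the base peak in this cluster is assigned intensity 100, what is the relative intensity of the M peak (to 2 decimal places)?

(0.374 + 0.626)^4 gives M 0.0196, M+2 0.1310, M+4 0.3289, M+6 0.3670, M+8 0.1536; the largest is M+6.
P(M+6) = C(4,3) × 0.374^1 × 0.626^3 = 4 × 0.3740 × 0.24531438 = 0.366990 (base)
P(M) = C(4,0) × 0.374^4 × 0.626^0 = 1 × 0.0195653 × 1.0000 = 0.019565
Relative intensity = 0.019565 / 0.366990 × 100 = 5.33

5.33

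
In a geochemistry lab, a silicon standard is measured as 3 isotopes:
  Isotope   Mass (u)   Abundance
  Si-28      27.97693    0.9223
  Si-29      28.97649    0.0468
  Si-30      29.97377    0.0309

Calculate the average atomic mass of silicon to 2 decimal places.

28.09 u

Weight each isotope mass by its fractional abundance: 0.9223 × 27.97693 + 0.0468 × 28.97649 + 0.0309 × 29.97377
= 25.803123 + 1.356100 + 0.926189 = 28.085412 u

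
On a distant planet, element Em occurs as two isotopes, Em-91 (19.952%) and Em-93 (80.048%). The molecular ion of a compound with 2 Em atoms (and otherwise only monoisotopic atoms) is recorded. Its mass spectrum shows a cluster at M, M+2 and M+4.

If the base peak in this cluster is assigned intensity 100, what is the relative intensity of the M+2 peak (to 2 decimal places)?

Term probabilities: M 0.0398, M+2 0.3194, M+4 0.6408. Base peak = M+4.
P(M+4) = C(2,2) × 0.19952^0 × 0.80048^2 = 1 × 1.0000 × 0.64076823 = 0.640768 (base)
P(M+2) = C(2,1) × 0.19952^1 × 0.80048^1 = 2 × 0.19952 × 0.80048 = 0.319424
Relative intensity = 0.319424 / 0.640768 × 100 = 49.85

49.85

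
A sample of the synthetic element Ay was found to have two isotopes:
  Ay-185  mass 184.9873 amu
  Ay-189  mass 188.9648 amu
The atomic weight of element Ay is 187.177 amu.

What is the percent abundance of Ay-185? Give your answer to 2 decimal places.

With x = fraction of Ay-185 (so Ay-189 is 1 − x):
184.9873·x + 188.9648·(1 − x) = 187.177
(184.9873 − 188.9648)·x = 187.177 − 188.9648
x = -1.7878 / -3.9775 = 0.44948 → 44.95% Ay-185, 55.05% Ay-189.

44.95%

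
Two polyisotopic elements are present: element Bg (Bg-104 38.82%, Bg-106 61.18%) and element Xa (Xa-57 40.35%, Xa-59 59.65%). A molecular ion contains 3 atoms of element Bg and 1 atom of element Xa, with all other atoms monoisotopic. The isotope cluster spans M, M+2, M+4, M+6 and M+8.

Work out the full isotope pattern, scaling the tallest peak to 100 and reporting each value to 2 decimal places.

6.70 : 41.57 : 96.72 : 100.00 : 38.76

Element Bg pattern (n=3): 0.05850144 : 0.27659339 : 0.43590889 : 0.22899628
Element Xa pattern (n=1): 0.4035 : 0.5965
Convolve the two distributions (both contribute in 2-u steps):
  M: 0.05850144×0.4035 = 0.023605
  M+2: 0.05850144×0.5965 + 0.27659339×0.4035 = 0.146502
  M+4: 0.27659339×0.5965 + 0.43590889×0.4035 = 0.340877
  M+6: 0.43590889×0.5965 + 0.22899628×0.4035 = 0.352420
  M+8: 0.22899628×0.5965 = 0.136596
Scale to base peak (0.352420) = 100: 6.70 : 41.57 : 96.72 : 100.00 : 38.76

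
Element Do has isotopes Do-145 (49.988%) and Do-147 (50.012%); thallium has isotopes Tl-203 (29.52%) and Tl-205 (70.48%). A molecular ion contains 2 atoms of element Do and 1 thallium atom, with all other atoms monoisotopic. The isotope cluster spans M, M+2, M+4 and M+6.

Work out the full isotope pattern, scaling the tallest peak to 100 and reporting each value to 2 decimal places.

Element Do pattern (n=2): 0.24988001 : 0.49999997 : 0.25012001
Thallium pattern (n=1): 0.2952 : 0.7048
Convolve the two distributions (both contribute in 2-u steps):
  M: 0.24988001×0.2952 = 0.073765
  M+2: 0.24988001×0.7048 + 0.49999997×0.2952 = 0.323715
  M+4: 0.49999997×0.7048 + 0.25012001×0.2952 = 0.426235
  M+6: 0.25012001×0.7048 = 0.176285
Scale to base peak (0.426235) = 100: 17.31 : 75.95 : 100.00 : 41.36

17.31 : 75.95 : 100.00 : 41.36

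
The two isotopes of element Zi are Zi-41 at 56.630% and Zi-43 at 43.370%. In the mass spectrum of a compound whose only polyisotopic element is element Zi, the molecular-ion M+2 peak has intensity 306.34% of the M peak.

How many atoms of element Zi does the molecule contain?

4

With n Zi atoms, P(M+2)/P(M) = C(n,1)·p^(n−1)q / p^n = n·q/p = n · 0.43370/0.56630.
n = 3.0634 × 0.56630/0.43370 = 4.00 ≈ 4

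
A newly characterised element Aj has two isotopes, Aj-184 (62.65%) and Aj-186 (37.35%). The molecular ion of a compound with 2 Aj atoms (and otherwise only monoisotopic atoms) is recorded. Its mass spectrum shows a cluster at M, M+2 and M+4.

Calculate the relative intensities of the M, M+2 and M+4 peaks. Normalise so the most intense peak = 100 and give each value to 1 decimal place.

Each Aj atom is independently Aj-184 (p = 0.6265) or Aj-186 (q = 0.3735); the cluster is the binomial expansion (p + q)^2.
P(M) = 0.6265^2 = 0.392502
P(M+2) = 2 × 0.6265^1 × 0.3735^1 = 0.467996
P(M+4) = 0.3735^2 = 0.139502
The M+2 peak is largest (0.467996); scaling to 100 gives 83.9 : 100.0 : 29.8.

83.9 : 100.0 : 29.8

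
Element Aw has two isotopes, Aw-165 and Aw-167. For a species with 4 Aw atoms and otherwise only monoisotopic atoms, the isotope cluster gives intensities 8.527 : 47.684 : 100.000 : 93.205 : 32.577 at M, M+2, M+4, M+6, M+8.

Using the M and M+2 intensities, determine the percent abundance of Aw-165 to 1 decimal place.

41.7%

Write p for the Aw-165 fraction. I(M+2)/I(M) = [C(4,1)·p^3·(1−p)] / p^4 = 4·(1−p)/p = 47.684/8.527 = 5.5921
(1−p)/p = 5.5921/4 = 1.3980  ⇒  p = 1/(1 + 1.3980) = 0.4170
Aw-165: 41.7%, Aw-167: 58.3%.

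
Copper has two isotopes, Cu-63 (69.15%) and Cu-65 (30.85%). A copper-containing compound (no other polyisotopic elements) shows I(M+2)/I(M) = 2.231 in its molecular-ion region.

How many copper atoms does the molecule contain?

The M+2/M ratio from n Cu atoms is n · q/p = n · 0.3085/0.6915.
n = 2.231 × 0.6915/0.3085 = 5.00 ≈ 5

5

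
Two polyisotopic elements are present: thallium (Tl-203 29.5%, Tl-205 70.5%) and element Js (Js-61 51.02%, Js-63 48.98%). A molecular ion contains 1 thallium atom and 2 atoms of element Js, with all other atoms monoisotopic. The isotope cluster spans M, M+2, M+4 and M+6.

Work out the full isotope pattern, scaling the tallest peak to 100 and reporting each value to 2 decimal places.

Thallium pattern (n=1): 0.2950 : 0.7050
Element Js pattern (n=2): 0.26030404 : 0.49979192 : 0.23990404
Convolve the two distributions (both contribute in 2-u steps):
  M: 0.2950×0.26030404 = 0.076790
  M+2: 0.2950×0.49979192 + 0.7050×0.26030404 = 0.330953
  M+4: 0.2950×0.23990404 + 0.7050×0.49979192 = 0.423125
  M+6: 0.7050×0.23990404 = 0.169132
Scale to base peak (0.423125) = 100: 18.15 : 78.22 : 100.00 : 39.97

18.15 : 78.22 : 100.00 : 39.97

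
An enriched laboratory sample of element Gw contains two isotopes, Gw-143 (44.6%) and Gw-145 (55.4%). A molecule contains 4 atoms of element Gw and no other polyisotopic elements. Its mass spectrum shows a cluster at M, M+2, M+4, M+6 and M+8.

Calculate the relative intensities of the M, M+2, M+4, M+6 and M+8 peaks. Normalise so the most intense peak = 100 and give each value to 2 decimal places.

10.80 : 53.67 : 100.00 : 82.81 : 25.72

Expanding (0.446 + 0.554)^4:
P(M) = 0.446^4 = 0.039568
P(M+2) = 4 × 0.446^3 × 0.554^1 = 0.196596
P(M+4) = 6 × 0.446^2 × 0.554^2 = 0.366303
P(M+6) = 4 × 0.446^1 × 0.554^3 = 0.303336
P(M+8) = 0.554^4 = 0.094197
The M+4 peak is largest (0.366303); scaling to 100 gives 10.80 : 53.67 : 100.00 : 82.81 : 25.72.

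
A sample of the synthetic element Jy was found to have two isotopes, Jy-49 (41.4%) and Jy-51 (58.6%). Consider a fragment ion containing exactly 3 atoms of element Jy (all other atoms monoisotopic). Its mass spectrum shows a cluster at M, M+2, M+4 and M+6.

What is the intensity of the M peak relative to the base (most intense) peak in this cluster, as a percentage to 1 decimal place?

16.6%

(0.414 + 0.586)^3 gives M 0.0710, M+2 0.3013, M+4 0.4265, M+6 0.2012; the largest is M+4.
P(M+4) = C(3,2) × 0.414^1 × 0.586^2 = 3 × 0.4140 × 0.343396 = 0.426498 (base)
P(M) = C(3,0) × 0.414^3 × 0.586^0 = 1 × 0.07095794 × 1.0000 = 0.070958
Relative intensity = 0.070958 / 0.426498 × 100 = 16.6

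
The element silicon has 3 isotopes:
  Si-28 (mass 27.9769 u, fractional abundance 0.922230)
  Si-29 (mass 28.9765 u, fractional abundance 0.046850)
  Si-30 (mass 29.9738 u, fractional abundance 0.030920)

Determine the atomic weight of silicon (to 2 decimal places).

28.09 u

Weight each isotope mass by its fractional abundance: 0.922230 × 27.9769 + 0.046850 × 28.9765 + 0.030920 × 29.9738
= 25.80114 + 1.35755 + 0.92679 = 28.08548 u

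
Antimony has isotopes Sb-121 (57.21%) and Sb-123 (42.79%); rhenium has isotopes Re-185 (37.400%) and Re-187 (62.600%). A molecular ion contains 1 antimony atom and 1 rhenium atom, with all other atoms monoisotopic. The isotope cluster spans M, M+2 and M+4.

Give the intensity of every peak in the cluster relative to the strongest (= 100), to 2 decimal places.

41.29 : 100.00 : 51.69

Antimony pattern (n=1): 0.5721 : 0.4279
Rhenium pattern (n=1): 0.3740 : 0.6260
Convolve the two distributions (both contribute in 2-u steps):
  M: 0.5721×0.3740 = 0.213965
  M+2: 0.5721×0.6260 + 0.4279×0.3740 = 0.518169
  M+4: 0.4279×0.6260 = 0.267865
Scale to base peak (0.518169) = 100: 41.29 : 100.00 : 51.69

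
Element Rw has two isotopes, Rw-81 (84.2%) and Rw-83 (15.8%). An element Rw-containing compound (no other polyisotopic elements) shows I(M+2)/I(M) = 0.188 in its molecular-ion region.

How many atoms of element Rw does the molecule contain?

For n independent Rw atoms, I(M+2)/I(M) = n · (abundance Rw-83) / (abundance Rw-81) = n · 0.158/0.842.
n = 0.188 × 0.842/0.158 = 1.00 ≈ 1

1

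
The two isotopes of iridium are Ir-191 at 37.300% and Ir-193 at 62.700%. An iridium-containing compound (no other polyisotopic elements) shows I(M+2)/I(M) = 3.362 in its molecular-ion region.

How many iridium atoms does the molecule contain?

With n Ir atoms, P(M+2)/P(M) = C(n,1)·p^(n−1)q / p^n = n·q/p = n · 0.62700/0.37300.
n = 3.362 × 0.37300/0.62700 = 2.00 ≈ 2

2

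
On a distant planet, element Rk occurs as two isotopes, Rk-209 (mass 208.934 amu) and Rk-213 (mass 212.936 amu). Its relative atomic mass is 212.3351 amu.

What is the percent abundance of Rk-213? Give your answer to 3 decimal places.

84.985%

Writing the weighted mean with unknown fraction x of Rk-209:
208.934·x + 212.936·(1 − x) = 212.3351
(208.934 − 212.936)·x = 212.3351 − 212.936
x = -0.6009 / -4.002 = 0.15015 → 15.015% Rk-209, 84.985% Rk-213.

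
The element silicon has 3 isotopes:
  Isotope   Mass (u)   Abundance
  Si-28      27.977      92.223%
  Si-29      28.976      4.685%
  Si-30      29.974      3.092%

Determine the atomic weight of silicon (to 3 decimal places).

28.086 u

The abundance-weighted mean is 0.92223 × 27.977 + 0.04685 × 28.976 + 0.03092 × 29.974
= 25.8012 + 1.3575 + 0.9268 = 28.0855 u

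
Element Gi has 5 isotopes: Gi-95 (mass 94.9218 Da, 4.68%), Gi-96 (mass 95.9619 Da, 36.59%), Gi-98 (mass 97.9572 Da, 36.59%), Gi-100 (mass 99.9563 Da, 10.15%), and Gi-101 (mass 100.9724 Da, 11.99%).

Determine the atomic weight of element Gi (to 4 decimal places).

97.6495 Da

Average mass = Σ (abundance × isotope mass) = 0.0468 × 94.9218 + 0.3659 × 95.9619 + 0.3659 × 97.9572 + 0.1015 × 99.9563 + 0.1199 × 100.9724
= 4.44234 + 35.11246 + 35.84254 + 10.14556 + 12.10659 = 97.64949 Da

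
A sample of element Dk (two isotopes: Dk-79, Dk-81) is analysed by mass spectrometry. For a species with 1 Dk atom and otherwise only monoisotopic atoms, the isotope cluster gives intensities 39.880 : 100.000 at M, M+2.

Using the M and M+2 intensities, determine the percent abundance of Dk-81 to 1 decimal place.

Let p = fractional abundance of Dk-79. I(M+2)/I(M) = [C(1,1)·p^0·(1−p)] / p^1 = 1·(1−p)/p = 100.000/39.880 = 2.5075
(1−p)/p = 2.5075/1 = 2.5075  ⇒  p = 1/(1 + 2.5075) = 0.2851
Dk-79: 28.5%, Dk-81: 71.5%.

71.5%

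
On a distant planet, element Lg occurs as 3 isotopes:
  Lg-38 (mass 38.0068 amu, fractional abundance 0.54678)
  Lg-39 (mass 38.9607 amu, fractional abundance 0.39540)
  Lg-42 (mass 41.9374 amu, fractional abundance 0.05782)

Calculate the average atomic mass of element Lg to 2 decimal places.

Ar = Σ fᵢ·mᵢ = 0.54678 × 38.0068 + 0.39540 × 38.9607 + 0.05782 × 41.9374
= 20.78136 + 15.40506 + 2.42482 = 38.61124 amu

38.61 amu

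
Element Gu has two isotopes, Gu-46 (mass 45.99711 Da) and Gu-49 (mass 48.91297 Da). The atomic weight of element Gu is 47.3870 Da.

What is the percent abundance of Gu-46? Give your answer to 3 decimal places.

With x = fraction of Gu-46 (so Gu-49 is 1 − x):
45.99711·x + 48.91297·(1 − x) = 47.3870
(45.99711 − 48.91297)·x = 47.3870 − 48.91297
x = -1.52597 / -2.91586 = 0.52333 → 52.333% Gu-46, 47.667% Gu-49.

52.333%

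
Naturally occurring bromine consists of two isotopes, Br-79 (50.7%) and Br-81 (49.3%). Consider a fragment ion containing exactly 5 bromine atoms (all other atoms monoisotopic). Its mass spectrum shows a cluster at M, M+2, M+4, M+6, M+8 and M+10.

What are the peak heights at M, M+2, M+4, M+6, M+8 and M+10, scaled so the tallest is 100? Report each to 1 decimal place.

The 5 Br atoms are independent, so intensities follow the terms of (0.507 + 0.493)^5.
P(M) = 0.507^5 = 0.033500
P(M+2) = 5 × 0.507^4 × 0.493^1 = 0.162873
P(M+4) = 10 × 0.507^3 × 0.493^2 = 0.316751
P(M+6) = 10 × 0.507^2 × 0.493^3 = 0.308004
P(M+8) = 5 × 0.507^1 × 0.493^4 = 0.149750
P(M+10) = 0.493^5 = 0.029123
The M+4 peak is largest (0.316751); scaling to 100 gives 10.6 : 51.4 : 100.0 : 97.2 : 47.3 : 9.2.

10.6 : 51.4 : 100.0 : 97.2 : 47.3 : 9.2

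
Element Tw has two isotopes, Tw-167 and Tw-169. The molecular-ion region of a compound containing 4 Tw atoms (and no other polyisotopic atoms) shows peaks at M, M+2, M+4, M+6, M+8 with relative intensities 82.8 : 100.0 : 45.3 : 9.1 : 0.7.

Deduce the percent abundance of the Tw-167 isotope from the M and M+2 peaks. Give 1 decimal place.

Let p = fractional abundance of Tw-167. I(M+2)/I(M) = [C(4,1)·p^3·(1−p)] / p^4 = 4·(1−p)/p = 100.0/82.8 = 1.2077
(1−p)/p = 1.2077/4 = 0.3019  ⇒  p = 1/(1 + 0.3019) = 0.7681
Tw-167: 76.8%, Tw-169: 23.2%.

76.8%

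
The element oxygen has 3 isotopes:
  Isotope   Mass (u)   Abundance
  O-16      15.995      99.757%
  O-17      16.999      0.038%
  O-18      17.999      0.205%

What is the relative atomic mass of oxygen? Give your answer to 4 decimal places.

15.9995 u

Weight each isotope mass by its fractional abundance: 0.99757 × 15.995 + 0.00038 × 16.999 + 0.00205 × 17.999
= 15.95613 + 0.00646 + 0.03690 = 15.99949 u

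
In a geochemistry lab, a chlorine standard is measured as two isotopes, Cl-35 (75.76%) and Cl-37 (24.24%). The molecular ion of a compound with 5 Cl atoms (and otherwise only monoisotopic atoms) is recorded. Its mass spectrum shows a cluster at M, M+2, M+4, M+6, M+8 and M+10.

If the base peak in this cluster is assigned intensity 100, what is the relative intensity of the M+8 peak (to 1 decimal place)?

3.3

(0.7576 + 0.2424)^5 gives M 0.2496, M+2 0.3993, M+4 0.2555, M+6 0.0817, M+8 0.0131, M+10 0.0008; the largest is M+2.
P(M+2) = C(5,1) × 0.7576^4 × 0.2424^1 = 5 × 0.32942751 × 0.2424 = 0.399266 (base)
P(M+8) = C(5,4) × 0.7576^1 × 0.2424^4 = 5 × 0.7576 × 0.00345247 = 0.013078
Relative intensity = 0.013078 / 0.399266 × 100 = 3.3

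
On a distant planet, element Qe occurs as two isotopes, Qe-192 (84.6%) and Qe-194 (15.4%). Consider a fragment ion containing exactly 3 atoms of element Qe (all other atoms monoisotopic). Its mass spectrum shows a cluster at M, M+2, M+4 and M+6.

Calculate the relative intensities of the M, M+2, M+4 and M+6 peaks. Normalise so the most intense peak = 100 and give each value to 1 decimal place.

Each Qe atom is independently Qe-192 (p = 0.846) or Qe-194 (q = 0.154); the cluster is the binomial expansion (p + q)^3.
P(M) = 0.846^3 = 0.605496
P(M+2) = 3 × 0.846^2 × 0.154^1 = 0.330661
P(M+4) = 3 × 0.846^1 × 0.154^2 = 0.060191
P(M+6) = 0.154^3 = 0.003652
The M peak is largest (0.605496); scaling to 100 gives 100.0 : 54.6 : 9.9 : 0.6.

100.0 : 54.6 : 9.9 : 0.6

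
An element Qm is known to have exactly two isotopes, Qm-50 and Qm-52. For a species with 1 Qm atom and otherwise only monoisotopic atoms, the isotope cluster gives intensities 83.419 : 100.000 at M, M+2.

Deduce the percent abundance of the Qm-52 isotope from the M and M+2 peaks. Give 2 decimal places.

54.52%

Let p = fractional abundance of Qm-50. I(M+2)/I(M) = [C(1,1)·p^0·(1−p)] / p^1 = 1·(1−p)/p = 100.000/83.419 = 1.1988
(1−p)/p = 1.1988/1 = 1.1988  ⇒  p = 1/(1 + 1.1988) = 0.4548
Qm-50: 45.48%, Qm-52: 54.52%.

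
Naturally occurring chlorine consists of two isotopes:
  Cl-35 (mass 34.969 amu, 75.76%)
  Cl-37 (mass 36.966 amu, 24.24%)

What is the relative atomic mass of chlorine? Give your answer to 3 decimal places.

35.453 amu

Weight each isotope mass by its fractional abundance: 0.7576 × 34.969 + 0.2424 × 36.966
= 26.4925 + 8.9606 = 35.4531 amu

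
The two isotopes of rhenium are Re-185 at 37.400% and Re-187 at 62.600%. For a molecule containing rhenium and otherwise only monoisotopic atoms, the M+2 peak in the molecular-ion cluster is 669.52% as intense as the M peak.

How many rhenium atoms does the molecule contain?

4

For n independent Re atoms, I(M+2)/I(M) = n · (abundance Re-187) / (abundance Re-185) = n · 0.62600/0.37400.
n = 6.6952 × 0.37400/0.62600 = 4.00 ≈ 4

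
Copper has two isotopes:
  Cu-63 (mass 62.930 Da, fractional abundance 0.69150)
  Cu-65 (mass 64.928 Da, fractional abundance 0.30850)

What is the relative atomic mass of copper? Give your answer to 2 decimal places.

63.55 Da

The abundance-weighted mean is 0.69150 × 62.930 + 0.30850 × 64.928
= 43.5161 + 20.0303 = 63.5464 Da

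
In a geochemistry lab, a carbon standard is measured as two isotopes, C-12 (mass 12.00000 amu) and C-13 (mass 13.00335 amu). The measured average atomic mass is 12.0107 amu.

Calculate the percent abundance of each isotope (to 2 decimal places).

With x = fraction of C-12 (so C-13 is 1 − x):
12.00000·x + 13.00335·(1 − x) = 12.0107
(12.00000 − 13.00335)·x = 12.0107 − 13.00335
x = -0.99265 / -1.00335 = 0.98934 → 98.93% C-12, 1.07% C-13.

C-12: 98.93%, C-13: 1.07%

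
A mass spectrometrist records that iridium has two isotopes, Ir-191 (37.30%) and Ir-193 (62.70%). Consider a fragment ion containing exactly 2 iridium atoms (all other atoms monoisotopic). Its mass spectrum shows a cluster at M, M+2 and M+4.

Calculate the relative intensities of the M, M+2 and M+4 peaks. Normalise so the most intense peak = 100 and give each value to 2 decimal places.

The 2 Ir atoms are independent, so intensities follow the terms of (0.3730 + 0.6270)^2.
P(M) = 0.3730^2 = 0.139129
P(M+2) = 2 × 0.3730^1 × 0.6270^1 = 0.467742
P(M+4) = 0.6270^2 = 0.393129
The M+2 peak is largest (0.467742); scaling to 100 gives 29.74 : 100.00 : 84.05.

29.74 : 100.00 : 84.05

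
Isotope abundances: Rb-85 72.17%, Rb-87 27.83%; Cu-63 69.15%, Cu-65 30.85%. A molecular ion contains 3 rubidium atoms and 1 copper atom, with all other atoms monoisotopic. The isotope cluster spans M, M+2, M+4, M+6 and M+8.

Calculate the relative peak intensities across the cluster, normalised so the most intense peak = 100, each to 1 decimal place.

Rubidium pattern (n=3): 0.37589809 : 0.43485841 : 0.16768892 : 0.02155458
Copper pattern (n=1): 0.6915 : 0.3085
Convolve the two distributions (both contribute in 2-u steps):
  M: 0.37589809×0.6915 = 0.259934
  M+2: 0.37589809×0.3085 + 0.43485841×0.6915 = 0.416669
  M+4: 0.43485841×0.3085 + 0.16768892×0.6915 = 0.250111
  M+6: 0.16768892×0.3085 + 0.02155458×0.6915 = 0.066637
  M+8: 0.02155458×0.3085 = 0.006650
Scale to base peak (0.416669) = 100: 62.4 : 100.0 : 60.0 : 16.0 : 1.6

62.4 : 100.0 : 60.0 : 16.0 : 1.6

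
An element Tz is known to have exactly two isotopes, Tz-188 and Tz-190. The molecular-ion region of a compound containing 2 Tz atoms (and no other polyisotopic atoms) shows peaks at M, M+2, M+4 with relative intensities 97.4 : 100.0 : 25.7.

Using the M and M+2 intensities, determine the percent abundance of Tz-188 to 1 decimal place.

66.1%

Write p for the Tz-188 fraction. I(M+2)/I(M) = [C(2,1)·p^1·(1−p)] / p^2 = 2·(1−p)/p = 100.0/97.4 = 1.0267
(1−p)/p = 1.0267/2 = 0.5133  ⇒  p = 1/(1 + 0.5133) = 0.6608
Tz-188: 66.1%, Tz-190: 33.9%.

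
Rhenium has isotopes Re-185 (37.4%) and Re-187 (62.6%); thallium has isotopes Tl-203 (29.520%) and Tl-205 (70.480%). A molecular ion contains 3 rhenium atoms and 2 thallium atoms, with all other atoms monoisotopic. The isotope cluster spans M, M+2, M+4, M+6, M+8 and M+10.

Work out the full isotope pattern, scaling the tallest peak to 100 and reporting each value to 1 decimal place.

Rhenium pattern (n=3): 0.05231362 : 0.26268713 : 0.43968487 : 0.24531438
Thallium pattern (n=2): 0.08714304 : 0.41611392 : 0.49674304
Convolve the two distributions (both contribute in 2-u steps):
  M: 0.05231362×0.08714304 = 0.004559
  M+2: 0.05231362×0.41611392 + 0.26268713×0.08714304 = 0.044660
  M+4: 0.05231362×0.49674304 + 0.26268713×0.41611392 + 0.43968487×0.08714304 = 0.173610
  M+6: 0.26268713×0.49674304 + 0.43968487×0.41611392 + 0.24531438×0.08714304 = 0.334824
  M+8: 0.43968487×0.49674304 + 0.24531438×0.41611392 = 0.320489
  M+10: 0.24531438×0.49674304 = 0.121858
Scale to base peak (0.334824) = 100: 1.4 : 13.3 : 51.9 : 100.0 : 95.7 : 36.4

1.4 : 13.3 : 51.9 : 100.0 : 95.7 : 36.4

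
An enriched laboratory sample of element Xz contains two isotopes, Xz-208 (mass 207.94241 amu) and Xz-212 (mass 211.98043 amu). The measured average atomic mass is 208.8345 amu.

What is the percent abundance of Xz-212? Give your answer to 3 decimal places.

22.092%

With x = fraction of Xz-208 (so Xz-212 is 1 − x):
207.94241·x + 211.98043·(1 − x) = 208.8345
(207.94241 − 211.98043)·x = 208.8345 − 211.98043
x = -3.14593 / -4.03802 = 0.77908 → 77.908% Xz-208, 22.092% Xz-212.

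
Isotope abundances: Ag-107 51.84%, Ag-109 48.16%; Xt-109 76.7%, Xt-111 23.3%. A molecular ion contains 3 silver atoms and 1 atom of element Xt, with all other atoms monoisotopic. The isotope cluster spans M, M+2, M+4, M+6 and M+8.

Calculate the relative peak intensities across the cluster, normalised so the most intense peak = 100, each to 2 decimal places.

Silver pattern (n=3): 0.13931407 : 0.38827347 : 0.36071085 : 0.11170161
Element Xt pattern (n=1): 0.7670 : 0.2330
Convolve the two distributions (both contribute in 2-u steps):
  M: 0.13931407×0.7670 = 0.106854
  M+2: 0.13931407×0.2330 + 0.38827347×0.7670 = 0.330266
  M+4: 0.38827347×0.2330 + 0.36071085×0.7670 = 0.367133
  M+6: 0.36071085×0.2330 + 0.11170161×0.7670 = 0.169721
  M+8: 0.11170161×0.2330 = 0.026026
Scale to base peak (0.367133) = 100: 29.10 : 89.96 : 100.00 : 46.23 : 7.09

29.10 : 89.96 : 100.00 : 46.23 : 7.09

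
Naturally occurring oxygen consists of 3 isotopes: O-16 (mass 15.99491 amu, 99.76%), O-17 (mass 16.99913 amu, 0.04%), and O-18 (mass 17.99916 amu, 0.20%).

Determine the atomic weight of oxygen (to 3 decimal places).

Average mass = Σ (abundance × isotope mass) = 0.9976 × 15.99491 + 0.0004 × 16.99913 + 0.0020 × 17.99916
= 15.956522 + 0.006800 + 0.035998 = 15.999320 amu

15.999 amu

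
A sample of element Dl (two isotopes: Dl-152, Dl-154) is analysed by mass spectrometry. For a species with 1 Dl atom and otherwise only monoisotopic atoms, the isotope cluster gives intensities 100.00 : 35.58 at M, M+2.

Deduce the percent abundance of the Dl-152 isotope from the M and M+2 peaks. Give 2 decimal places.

73.76%

If p is the fraction of Dl that is Dl-152, then I(M+2)/I(M) = [C(1,1)·p^0·(1−p)] / p^1 = 1·(1−p)/p = 35.58/100.00 = 0.3558
(1−p)/p = 0.3558/1 = 0.3558  ⇒  p = 1/(1 + 0.3558) = 0.7376
Dl-152: 73.76%, Dl-154: 26.24%.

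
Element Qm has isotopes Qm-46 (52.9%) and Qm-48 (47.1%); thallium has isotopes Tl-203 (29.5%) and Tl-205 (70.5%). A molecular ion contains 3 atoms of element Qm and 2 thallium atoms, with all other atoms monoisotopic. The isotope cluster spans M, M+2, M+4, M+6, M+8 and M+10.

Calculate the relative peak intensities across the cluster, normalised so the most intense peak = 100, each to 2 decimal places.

3.66 : 27.26 : 76.32 : 100.00 : 62.05 : 14.75

Element Qm pattern (n=3): 0.14803589 : 0.39541533 : 0.35206167 : 0.10448711
Thallium pattern (n=2): 0.087025 : 0.41595 : 0.497025
Convolve the two distributions (both contribute in 2-u steps):
  M: 0.14803589×0.087025 = 0.012883
  M+2: 0.14803589×0.41595 + 0.39541533×0.087025 = 0.095987
  M+4: 0.14803589×0.497025 + 0.39541533×0.41595 + 0.35206167×0.087025 = 0.268689
  M+6: 0.39541533×0.497025 + 0.35206167×0.41595 + 0.10448711×0.087025 = 0.352064
  M+8: 0.35206167×0.497025 + 0.10448711×0.41595 = 0.218445
  M+10: 0.10448711×0.497025 = 0.051933
Scale to base peak (0.352064) = 100: 3.66 : 27.26 : 76.32 : 100.00 : 62.05 : 14.75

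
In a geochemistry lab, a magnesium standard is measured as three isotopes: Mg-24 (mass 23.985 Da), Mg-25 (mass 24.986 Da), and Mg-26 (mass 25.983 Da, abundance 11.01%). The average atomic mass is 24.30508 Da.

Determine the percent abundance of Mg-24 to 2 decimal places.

Let x and y be the fractions of Mg-24 and Mg-25. Then x + y = 1 − 0.1101 = 0.8899 and 23.985x + 24.986y = 24.30508 − 0.1101×25.983 = 21.4443517.
Substituting: 23.985x + 24.986(0.8899 − x) = 21.4443517
(23.985 − 24.986)x = -0.7906897  ⇒  x = 0.78990, y = 0.10000
Mg-24: 78.99%, Mg-25: 10.00%.

78.99%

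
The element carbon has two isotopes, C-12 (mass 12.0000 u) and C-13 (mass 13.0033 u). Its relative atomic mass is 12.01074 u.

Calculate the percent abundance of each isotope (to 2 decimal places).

With x = fraction of C-12 (so C-13 is 1 − x):
12.0000·x + 13.0033·(1 − x) = 12.01074
(12.0000 − 13.0033)·x = 12.01074 − 13.0033
x = -0.99256 / -1.0033 = 0.98930 → 98.93% C-12, 1.07% C-13.

C-12: 98.93%, C-13: 1.07%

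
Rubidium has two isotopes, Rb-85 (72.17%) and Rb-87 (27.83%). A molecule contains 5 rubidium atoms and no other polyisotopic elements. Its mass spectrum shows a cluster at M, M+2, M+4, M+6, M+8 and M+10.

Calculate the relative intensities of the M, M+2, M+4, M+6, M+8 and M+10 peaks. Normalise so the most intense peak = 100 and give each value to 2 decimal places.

Each Rb atom is independently Rb-85 (p = 0.7217) or Rb-87 (q = 0.2783); the cluster is the binomial expansion (p + q)^5.
P(M) = 0.7217^5 = 0.195787
P(M+2) = 5 × 0.7217^4 × 0.2783^1 = 0.377494
P(M+4) = 10 × 0.7217^3 × 0.2783^2 = 0.291136
P(M+6) = 10 × 0.7217^2 × 0.2783^3 = 0.112267
P(M+8) = 5 × 0.7217^1 × 0.2783^4 = 0.021646
P(M+10) = 0.2783^5 = 0.001669
The M+2 peak is largest (0.377494); scaling to 100 gives 51.86 : 100.00 : 77.12 : 29.74 : 5.73 : 0.44.

51.86 : 100.00 : 77.12 : 29.74 : 5.73 : 0.44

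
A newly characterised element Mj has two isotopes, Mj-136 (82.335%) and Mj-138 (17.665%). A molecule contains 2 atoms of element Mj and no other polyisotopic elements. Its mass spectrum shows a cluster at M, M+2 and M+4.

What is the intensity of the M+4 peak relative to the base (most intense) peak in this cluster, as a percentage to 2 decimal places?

Binomial terms of (0.82335 + 0.17665)^2: M 0.6779, M+2 0.2909, M+4 0.0312 → M is the base peak.
P(M) = C(2,0) × 0.82335^2 × 0.17665^0 = 1 × 0.67790522 × 1.0000 = 0.677905 (base)
P(M+4) = C(2,2) × 0.82335^0 × 0.17665^2 = 1 × 1.0000 × 0.03120522 = 0.031205
Relative intensity = 0.031205 / 0.677905 × 100 = 4.60

4.60%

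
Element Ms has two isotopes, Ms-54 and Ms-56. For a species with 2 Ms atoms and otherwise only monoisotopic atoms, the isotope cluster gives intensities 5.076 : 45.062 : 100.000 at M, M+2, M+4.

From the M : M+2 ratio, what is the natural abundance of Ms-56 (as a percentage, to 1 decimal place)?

Let p = fractional abundance of Ms-54. I(M+2)/I(M) = [C(2,1)·p^1·(1−p)] / p^2 = 2·(1−p)/p = 45.062/5.076 = 8.8775
(1−p)/p = 8.8775/2 = 4.4387  ⇒  p = 1/(1 + 4.4387) = 0.1839
Ms-54: 18.4%, Ms-56: 81.6%.

81.6%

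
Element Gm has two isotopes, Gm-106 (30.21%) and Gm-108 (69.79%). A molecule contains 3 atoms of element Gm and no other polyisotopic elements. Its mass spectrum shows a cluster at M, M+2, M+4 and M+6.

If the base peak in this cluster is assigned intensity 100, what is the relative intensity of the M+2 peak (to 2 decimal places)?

43.29

Term probabilities: M 0.0276, M+2 0.1911, M+4 0.4414, M+6 0.3399. Base peak = M+4.
P(M+4) = C(3,2) × 0.3021^1 × 0.6979^2 = 3 × 0.3021 × 0.48706441 = 0.441426 (base)
P(M+2) = C(3,1) × 0.3021^2 × 0.6979^1 = 3 × 0.09126441 × 0.6979 = 0.191080
Relative intensity = 0.191080 / 0.441426 × 100 = 43.29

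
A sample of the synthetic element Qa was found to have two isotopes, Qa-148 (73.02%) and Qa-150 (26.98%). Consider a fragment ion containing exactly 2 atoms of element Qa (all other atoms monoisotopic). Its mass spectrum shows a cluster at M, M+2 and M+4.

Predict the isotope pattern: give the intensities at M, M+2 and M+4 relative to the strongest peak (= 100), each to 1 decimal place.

100.0 : 73.9 : 13.7

The 2 Qa atoms are independent, so intensities follow the terms of (0.7302 + 0.2698)^2.
P(M) = 0.7302^2 = 0.533192
P(M+2) = 2 × 0.7302^1 × 0.2698^1 = 0.394016
P(M+4) = 0.2698^2 = 0.072792
The M peak is largest (0.533192); scaling to 100 gives 100.0 : 73.9 : 13.7.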